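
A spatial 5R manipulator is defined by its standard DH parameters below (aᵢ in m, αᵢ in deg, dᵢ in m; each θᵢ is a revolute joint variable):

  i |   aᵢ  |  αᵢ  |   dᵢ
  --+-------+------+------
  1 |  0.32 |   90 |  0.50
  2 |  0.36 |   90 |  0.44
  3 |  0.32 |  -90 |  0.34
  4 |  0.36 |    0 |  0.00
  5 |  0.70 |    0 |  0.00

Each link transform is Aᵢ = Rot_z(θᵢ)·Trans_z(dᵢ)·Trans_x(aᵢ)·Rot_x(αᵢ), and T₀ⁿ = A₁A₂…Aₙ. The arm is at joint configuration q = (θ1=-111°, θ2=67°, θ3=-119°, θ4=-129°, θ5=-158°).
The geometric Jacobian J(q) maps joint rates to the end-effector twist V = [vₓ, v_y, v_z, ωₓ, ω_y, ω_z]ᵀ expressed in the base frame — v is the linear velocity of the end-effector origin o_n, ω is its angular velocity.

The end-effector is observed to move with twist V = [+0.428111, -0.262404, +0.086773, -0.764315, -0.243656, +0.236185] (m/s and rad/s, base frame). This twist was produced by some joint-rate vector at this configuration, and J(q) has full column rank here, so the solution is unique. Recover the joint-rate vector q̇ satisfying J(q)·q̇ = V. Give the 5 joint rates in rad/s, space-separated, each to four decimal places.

0.7160 0.4900 0.6490 -0.0870 -0.1940

o_n = [-0.2958, -0.2704, 0.7177]
J₁: ẑ×o_n = [0.2704, -0.2958, 0.0000], ω = ẑ
J2: z=[-0.9336, 0.3584, 0.0000] o=[-0.1147, -0.2987, 0.5000] → [0.0780, 0.2033, 0.0385, -0.9336, 0.3584, 0.0000]
J3: z=[-0.3299, -0.8594, -0.3907] o=[-0.5759, -0.2724, 0.8314] → [0.0984, -0.1469, 0.2400, -0.3299, -0.8594, -0.3907]
J4: z=[0.3301, -0.4928, 0.8051] o=[-0.4050, -0.6083, 0.5557] → [-0.3518, 0.0344, 0.1653, 0.3301, -0.4928, 0.8051]
J5: z=[0.3301, -0.4928, 0.8051] o=[-0.6977, -0.8178, 0.5475] → [-0.5245, 0.2673, 0.3787, 0.3301, -0.4928, 0.8051]
q̇ = J⁺·V = [0.7160, 0.4900, 0.6490, -0.0870, -0.1940]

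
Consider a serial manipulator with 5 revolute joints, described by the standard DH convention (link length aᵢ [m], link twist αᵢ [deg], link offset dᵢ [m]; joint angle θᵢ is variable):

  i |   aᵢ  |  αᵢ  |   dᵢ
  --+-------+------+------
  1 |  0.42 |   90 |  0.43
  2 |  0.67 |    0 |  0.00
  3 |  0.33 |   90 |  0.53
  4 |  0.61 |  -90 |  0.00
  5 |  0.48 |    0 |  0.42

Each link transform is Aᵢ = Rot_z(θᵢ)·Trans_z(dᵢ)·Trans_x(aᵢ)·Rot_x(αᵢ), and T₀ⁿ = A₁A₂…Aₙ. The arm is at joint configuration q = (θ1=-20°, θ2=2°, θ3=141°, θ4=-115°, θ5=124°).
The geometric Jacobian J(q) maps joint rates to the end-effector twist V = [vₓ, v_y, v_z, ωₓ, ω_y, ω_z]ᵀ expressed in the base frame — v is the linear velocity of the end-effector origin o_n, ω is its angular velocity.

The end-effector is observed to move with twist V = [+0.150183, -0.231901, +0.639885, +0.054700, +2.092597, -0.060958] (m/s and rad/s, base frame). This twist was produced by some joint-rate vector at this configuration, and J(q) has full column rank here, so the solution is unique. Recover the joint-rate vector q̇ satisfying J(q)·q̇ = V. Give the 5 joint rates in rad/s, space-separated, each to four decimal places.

-0.0920 -0.9520 -0.7770 -0.3750 0.6060

o_n = [0.3592, -0.1764, 0.4764]
J₁: ẑ×o_n = [0.1764, 0.3592, -0.0000], ω = ẑ
J2: z=[-0.3420, -0.9397, 0.0000] o=[0.3947, -0.1436, 0.4300] → [-0.0436, 0.0159, -0.0222, -0.3420, -0.9397, 0.0000]
J3: z=[-0.3420, -0.9397, 0.0000] o=[1.0239, -0.3727, 0.4534] → [-0.0216, 0.0079, -0.6917, -0.3420, -0.9397, 0.0000]
J4: z=[0.5655, -0.2058, 0.7986] o=[0.5950, -0.7806, 0.6520] → [-0.4464, -0.0890, 0.2931, 0.5655, -0.2058, 0.7986]
J5: z=[-0.5356, 0.6447, 0.5454] o=[0.9775, -0.3315, 0.4968] → [-0.0978, -0.3482, 0.3156, -0.5356, 0.6447, 0.5454]
q̇ = J⁺·V = [-0.0920, -0.9520, -0.7770, -0.3750, 0.6060]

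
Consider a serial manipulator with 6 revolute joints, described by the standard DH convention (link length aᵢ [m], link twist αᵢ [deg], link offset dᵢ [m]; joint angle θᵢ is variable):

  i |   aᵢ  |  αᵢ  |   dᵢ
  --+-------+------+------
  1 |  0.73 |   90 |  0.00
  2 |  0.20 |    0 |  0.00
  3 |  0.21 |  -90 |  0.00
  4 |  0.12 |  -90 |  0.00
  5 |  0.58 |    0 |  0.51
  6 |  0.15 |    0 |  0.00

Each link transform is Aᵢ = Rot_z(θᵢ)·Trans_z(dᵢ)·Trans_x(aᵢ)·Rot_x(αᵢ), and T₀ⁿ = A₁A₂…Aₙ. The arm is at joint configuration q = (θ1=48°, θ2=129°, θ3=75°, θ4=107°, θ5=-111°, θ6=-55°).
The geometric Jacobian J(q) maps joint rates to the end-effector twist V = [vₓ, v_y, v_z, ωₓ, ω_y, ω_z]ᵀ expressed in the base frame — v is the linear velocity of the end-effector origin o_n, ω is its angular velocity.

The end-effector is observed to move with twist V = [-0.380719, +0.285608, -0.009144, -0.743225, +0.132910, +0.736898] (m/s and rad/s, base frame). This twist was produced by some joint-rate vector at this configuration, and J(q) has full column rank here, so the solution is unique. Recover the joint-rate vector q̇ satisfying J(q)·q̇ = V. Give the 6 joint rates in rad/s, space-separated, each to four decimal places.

0.8410 -0.3820 -0.1350 -0.0670 -0.7840 0.3590

o_n = [0.9662, 0.5167, -0.2872]
J₁: ẑ×o_n = [-0.5167, 0.9662, 0.0000], ω = ẑ
J2: z=[0.7431, -0.6691, 0.0000] o=[0.4885, 0.5425, 0.0000] → [0.1922, 0.2134, 0.3005, 0.7431, -0.6691, 0.0000]
J3: z=[0.7431, -0.6691, 0.0000] o=[0.4042, 0.4490, 0.1554] → [0.2962, 0.3289, 0.4264, 0.7431, -0.6691, 0.0000]
J4: z=[0.2722, 0.3023, -0.9135] o=[0.2759, 0.3064, 0.0700] → [0.0841, -0.5334, -0.1514, 0.2722, 0.3023, -0.9135]
J5: z=[0.8018, 0.4536, 0.3890] o=[0.2120, 0.4070, 0.0843] → [-0.2112, 0.5912, -0.2541, 0.8018, 0.4536, 0.3890]
J6: z=[0.8018, 0.4536, 0.3890] o=[0.8789, 0.6277, -0.2367] → [0.0203, 0.0744, -0.1286, 0.8018, 0.4536, 0.3890]
q̇ = J⁺·V = [0.8410, -0.3820, -0.1350, -0.0670, -0.7840, 0.3590]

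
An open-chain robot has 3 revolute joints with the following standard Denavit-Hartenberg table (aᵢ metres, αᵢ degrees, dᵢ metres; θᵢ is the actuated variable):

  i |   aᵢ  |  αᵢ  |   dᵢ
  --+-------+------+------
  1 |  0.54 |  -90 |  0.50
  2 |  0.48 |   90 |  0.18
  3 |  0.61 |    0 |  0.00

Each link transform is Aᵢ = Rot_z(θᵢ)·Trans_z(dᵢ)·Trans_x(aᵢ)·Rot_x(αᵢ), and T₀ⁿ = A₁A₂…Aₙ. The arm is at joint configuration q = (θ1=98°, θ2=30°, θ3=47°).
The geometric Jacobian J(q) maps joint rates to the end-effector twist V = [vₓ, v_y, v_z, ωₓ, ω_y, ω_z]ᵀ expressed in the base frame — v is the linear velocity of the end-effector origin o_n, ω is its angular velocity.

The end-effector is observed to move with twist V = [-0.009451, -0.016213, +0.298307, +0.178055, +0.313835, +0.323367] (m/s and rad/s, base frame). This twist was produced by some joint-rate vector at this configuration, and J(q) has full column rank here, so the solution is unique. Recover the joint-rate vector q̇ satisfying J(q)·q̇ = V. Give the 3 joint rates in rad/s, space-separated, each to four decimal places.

o_n = [-0.8032, 1.2160, 0.0520]
J₁: ẑ×o_n = [-1.2160, -0.8032, 0.0000], ω = ẑ
J2: z=[-0.9903, -0.1392, 0.0000] o=[-0.0752, 0.5347, 0.5000] → [0.0624, -0.4436, -0.7760, -0.9903, -0.1392, 0.0000]
J3: z=[-0.0696, 0.4951, 0.8660] o=[-0.3113, 0.9213, 0.2600] → [-0.3582, -0.4405, 0.2231, -0.0696, 0.4951, 0.8660]
q̇ = J⁺·V = [-0.1720, -0.2200, 0.5720]

-0.1720 -0.2200 0.5720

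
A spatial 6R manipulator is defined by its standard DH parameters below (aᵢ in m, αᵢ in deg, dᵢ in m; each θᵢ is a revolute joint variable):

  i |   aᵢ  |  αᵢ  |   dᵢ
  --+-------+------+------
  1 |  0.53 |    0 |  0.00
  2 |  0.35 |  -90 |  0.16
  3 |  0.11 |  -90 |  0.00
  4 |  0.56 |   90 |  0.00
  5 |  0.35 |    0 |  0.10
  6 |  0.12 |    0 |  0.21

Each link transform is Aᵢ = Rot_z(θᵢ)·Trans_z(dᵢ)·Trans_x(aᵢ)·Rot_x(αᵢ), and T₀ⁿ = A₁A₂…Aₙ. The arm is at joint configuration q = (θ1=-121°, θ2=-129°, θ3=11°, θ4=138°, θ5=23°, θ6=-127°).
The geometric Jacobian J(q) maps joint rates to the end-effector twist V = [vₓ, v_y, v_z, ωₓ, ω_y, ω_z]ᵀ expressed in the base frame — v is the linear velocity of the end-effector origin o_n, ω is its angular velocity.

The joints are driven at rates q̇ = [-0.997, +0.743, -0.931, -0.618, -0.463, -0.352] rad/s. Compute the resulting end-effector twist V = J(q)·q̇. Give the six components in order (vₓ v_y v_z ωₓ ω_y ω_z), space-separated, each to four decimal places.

o_n = [0.4679, -0.1470, 0.2005]
J₁: ẑ×o_n = [0.1470, 0.4679, -0.0000], ω = ẑ
J2: z=[0.0000, 0.0000, 1.0000] o=[-0.2730, -0.4543, 0.0000] → [-0.3073, 0.7408, 0.0000, 0.0000, 0.0000, 1.0000]
J3: z=[-0.9397, -0.3420, 0.0000] o=[-0.3927, -0.1254, 0.1600] → [-0.0138, 0.0380, 0.3146, -0.9397, -0.3420, 0.0000]
J4: z=[0.0653, -0.1793, -0.9816] o=[-0.4296, -0.0239, 0.1390] → [-0.1318, -0.8850, 0.1529, 0.0653, -0.1793, -0.9816]
J5: z=[0.4737, 0.8714, -0.1277] o=[0.0622, -0.2797, 0.2184] → [0.0013, -0.0433, -0.2906, 0.4737, 0.8714, -0.1277]
J6: z=[0.4737, 0.8714, -0.1277] o=[0.4015, -0.3642, 0.1171] → [0.1004, -0.0480, 0.0450, 0.4737, 0.8714, -0.1277]
V = J·q̇ = [-0.3164, 0.6324, -0.2687, 0.4485, -0.2810, 0.4567]

-0.3164 0.6324 -0.2687 0.4485 -0.2810 0.4567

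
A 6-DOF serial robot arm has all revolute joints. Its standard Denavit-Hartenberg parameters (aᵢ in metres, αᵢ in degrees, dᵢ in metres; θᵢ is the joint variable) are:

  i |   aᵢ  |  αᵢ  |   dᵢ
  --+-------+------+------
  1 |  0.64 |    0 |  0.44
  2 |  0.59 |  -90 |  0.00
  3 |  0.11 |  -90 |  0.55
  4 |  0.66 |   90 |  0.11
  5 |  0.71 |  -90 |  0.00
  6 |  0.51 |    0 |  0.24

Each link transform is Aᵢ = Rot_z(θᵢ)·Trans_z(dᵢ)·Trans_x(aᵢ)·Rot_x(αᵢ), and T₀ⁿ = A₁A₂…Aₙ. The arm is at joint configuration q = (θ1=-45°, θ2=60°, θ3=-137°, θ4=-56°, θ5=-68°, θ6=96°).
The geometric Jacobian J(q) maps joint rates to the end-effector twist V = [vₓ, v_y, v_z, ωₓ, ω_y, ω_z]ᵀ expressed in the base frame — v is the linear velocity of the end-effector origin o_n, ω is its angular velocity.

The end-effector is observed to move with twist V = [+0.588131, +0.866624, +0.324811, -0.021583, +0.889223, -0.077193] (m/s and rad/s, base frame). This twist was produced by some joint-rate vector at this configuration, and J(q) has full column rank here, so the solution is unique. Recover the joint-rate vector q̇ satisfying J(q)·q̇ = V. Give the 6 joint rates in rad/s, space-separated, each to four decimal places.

0.7260 -0.6770 -0.1490 -0.2350 0.7650 0.7620

o_n = [-0.3786, 0.5691, 0.9331]
J₁: ẑ×o_n = [-0.5691, -0.3786, 0.0000], ω = ẑ
J2: z=[0.0000, 0.0000, 1.0000] o=[0.4525, -0.4525, 0.4400] → [-1.0217, -0.8312, 0.0000, 0.0000, 0.0000, 1.0000]
J3: z=[-0.2588, 0.9659, 0.0000] o=[1.0224, -0.2998, 0.4400] → [0.4763, 0.1276, 1.1284, -0.2588, 0.9659, 0.0000]
J4: z=[0.6588, 0.1765, 0.7314] o=[0.8024, 0.2106, 0.5150] → [-0.1884, -1.1391, 0.4446, 0.6588, 0.1765, 0.7314]
J5: z=[0.4409, 0.6971, -0.5654] o=[0.4725, 0.6887, 0.8472] → [-0.0077, 0.4434, 0.5406, 0.4409, 0.6971, -0.5654]
J6: z=[-0.3184, 0.7105, 0.6276] o=[-0.1233, 0.7573, 0.4672] → [0.4491, -0.0119, 0.2413, -0.3184, 0.7105, 0.6276]
q̇ = J⁺·V = [0.7260, -0.6770, -0.1490, -0.2350, 0.7650, 0.7620]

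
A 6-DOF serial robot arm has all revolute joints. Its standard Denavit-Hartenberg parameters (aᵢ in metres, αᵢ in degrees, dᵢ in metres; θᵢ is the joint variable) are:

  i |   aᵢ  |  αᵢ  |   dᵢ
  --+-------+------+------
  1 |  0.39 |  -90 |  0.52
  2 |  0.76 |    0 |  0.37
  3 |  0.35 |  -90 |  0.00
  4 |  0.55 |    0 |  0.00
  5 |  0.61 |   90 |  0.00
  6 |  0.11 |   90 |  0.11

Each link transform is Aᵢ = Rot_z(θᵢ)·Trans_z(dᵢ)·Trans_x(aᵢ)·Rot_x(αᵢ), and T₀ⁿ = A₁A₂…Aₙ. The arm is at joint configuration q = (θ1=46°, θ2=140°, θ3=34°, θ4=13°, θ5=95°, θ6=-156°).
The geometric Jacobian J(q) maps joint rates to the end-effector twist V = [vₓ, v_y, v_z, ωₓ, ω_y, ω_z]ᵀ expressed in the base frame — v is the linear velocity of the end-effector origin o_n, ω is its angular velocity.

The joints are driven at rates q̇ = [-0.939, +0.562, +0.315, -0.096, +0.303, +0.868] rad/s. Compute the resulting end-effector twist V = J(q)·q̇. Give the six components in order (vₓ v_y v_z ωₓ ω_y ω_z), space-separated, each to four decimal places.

o_n = [-0.5099, -0.9200, -0.1001]
J₁: ẑ×o_n = [0.9200, -0.5099, 0.0000], ω = ẑ
J2: z=[-0.7193, 0.6947, 0.0000] o=[0.2709, 0.2805, 0.5200] → [-0.4308, -0.4461, 1.4060, -0.7193, 0.6947, 0.0000]
J3: z=[-0.7193, 0.6947, 0.0000] o=[-0.3997, 0.1188, 0.0315] → [-0.0914, -0.0946, 0.8238, -0.7193, 0.6947, 0.0000]
J4: z=[-0.0726, -0.0752, 0.9945] o=[-0.6415, -0.1316, -0.0051] → [0.7912, 0.1239, 0.0671, -0.0726, -0.0752, 0.9945]
J5: z=[-0.0726, -0.0752, 0.9945] o=[-0.9227, -0.6009, -0.0611] → [0.3202, 0.4077, 0.0542, -0.0726, -0.0752, 0.9945]
J6: z=[-0.4348, -0.8950, -0.0994] o=[-0.3751, -0.8691, -0.0414] → [0.0475, -0.0121, -0.0985, -0.4348, -0.8950, -0.0994]
V = J·q̇ = [-1.0725, 0.2994, 0.9742, -1.0233, -0.1832, -0.8194]

-1.0725 0.2994 0.9742 -1.0233 -0.1832 -0.8194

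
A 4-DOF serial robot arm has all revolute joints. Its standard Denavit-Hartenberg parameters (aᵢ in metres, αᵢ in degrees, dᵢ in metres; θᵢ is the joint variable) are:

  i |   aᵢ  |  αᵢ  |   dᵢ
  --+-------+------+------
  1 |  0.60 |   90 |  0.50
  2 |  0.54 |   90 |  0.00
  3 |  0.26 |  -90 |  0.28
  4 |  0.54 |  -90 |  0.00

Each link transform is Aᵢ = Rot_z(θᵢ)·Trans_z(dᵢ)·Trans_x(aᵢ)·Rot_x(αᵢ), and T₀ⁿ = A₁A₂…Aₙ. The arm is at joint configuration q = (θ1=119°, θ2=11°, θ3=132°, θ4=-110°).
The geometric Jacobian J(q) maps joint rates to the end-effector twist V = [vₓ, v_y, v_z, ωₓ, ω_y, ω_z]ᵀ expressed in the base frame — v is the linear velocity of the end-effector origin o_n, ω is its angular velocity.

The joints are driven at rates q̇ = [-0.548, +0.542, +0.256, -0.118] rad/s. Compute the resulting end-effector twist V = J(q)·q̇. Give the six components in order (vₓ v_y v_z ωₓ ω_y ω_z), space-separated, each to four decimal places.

o_n = [-0.5478, 1.1037, -0.1795]
J₁: ẑ×o_n = [-1.1037, -0.5478, 0.0000], ω = ẑ
J2: z=[0.8746, 0.4848, 0.0000] o=[-0.2909, 0.5248, 0.5000] → [-0.3294, 0.5943, 0.6309, 0.8746, 0.4848, 0.0000]
J3: z=[-0.0925, 0.1669, -0.9816] o=[-0.5479, 0.9884, 0.6030] → [-0.0174, -0.0725, -0.0107, -0.0925, 0.1669, -0.9816]
J4: z=[-0.2316, -0.9624, -0.1418] o=[-0.3220, 0.9794, 0.2950] → [0.4743, -0.0779, -0.2461, -0.2316, -0.9624, -0.1418]
V = J·q̇ = [0.3658, 0.6130, 0.3682, 0.4777, 0.4191, -0.7826]

0.3658 0.6130 0.3682 0.4777 0.4191 -0.7826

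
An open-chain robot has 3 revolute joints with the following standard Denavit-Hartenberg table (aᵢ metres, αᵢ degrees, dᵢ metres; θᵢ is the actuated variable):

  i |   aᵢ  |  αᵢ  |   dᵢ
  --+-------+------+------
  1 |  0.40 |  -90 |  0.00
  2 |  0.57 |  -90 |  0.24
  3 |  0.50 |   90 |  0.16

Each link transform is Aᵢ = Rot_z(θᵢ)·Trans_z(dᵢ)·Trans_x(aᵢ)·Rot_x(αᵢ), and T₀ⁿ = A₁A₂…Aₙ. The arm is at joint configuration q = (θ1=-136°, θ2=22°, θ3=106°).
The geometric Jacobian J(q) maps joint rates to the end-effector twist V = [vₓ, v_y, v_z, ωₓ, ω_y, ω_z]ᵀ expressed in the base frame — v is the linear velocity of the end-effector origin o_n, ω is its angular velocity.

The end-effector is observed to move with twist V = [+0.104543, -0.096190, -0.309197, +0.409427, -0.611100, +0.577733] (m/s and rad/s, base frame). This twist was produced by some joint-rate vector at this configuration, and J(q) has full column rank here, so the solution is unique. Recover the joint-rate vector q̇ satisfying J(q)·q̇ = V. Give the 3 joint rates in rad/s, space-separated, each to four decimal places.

o_n = [-0.7000, -0.3415, -0.3102]
J₁: ẑ×o_n = [0.3415, -0.7000, 0.0000], ω = ẑ
J2: z=[0.6947, -0.7193, 0.0000] o=[-0.2877, -0.2779, 0.0000] → [0.2232, 0.2155, -0.3408, 0.6947, -0.7193, 0.0000]
J3: z=[0.2695, 0.2602, -0.9272] o=[-0.5012, -0.8176, -0.2135] → [0.4163, 0.2104, 0.1800, 0.2695, 0.2602, -0.9272]
q̇ = J⁺·V = [0.2560, 0.7240, -0.3470]

0.2560 0.7240 -0.3470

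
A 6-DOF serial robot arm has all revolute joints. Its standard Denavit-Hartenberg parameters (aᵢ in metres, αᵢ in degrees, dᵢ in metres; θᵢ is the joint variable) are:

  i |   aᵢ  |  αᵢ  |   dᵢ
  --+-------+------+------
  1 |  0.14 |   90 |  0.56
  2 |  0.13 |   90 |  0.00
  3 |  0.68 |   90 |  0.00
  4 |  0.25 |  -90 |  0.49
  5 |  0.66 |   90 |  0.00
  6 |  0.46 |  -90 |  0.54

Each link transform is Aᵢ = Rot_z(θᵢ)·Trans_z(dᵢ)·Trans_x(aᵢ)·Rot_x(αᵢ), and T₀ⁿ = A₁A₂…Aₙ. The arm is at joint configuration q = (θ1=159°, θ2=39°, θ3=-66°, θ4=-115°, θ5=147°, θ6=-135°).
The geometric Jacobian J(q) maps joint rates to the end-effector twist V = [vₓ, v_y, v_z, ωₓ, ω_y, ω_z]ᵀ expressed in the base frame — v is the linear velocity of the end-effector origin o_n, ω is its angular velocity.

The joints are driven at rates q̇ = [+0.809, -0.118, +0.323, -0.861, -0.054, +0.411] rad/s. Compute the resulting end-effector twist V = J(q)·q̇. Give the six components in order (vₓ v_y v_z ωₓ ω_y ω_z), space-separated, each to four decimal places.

-0.2213 0.0545 -0.3618 -0.6603 0.7928 1.3543

o_n = [-0.4111, -0.0470, 0.8741]
J₁: ẑ×o_n = [0.0470, -0.4111, 0.0000], ω = ẑ
J2: z=[0.3584, 0.9336, 0.0000] o=[-0.1307, 0.0502, 0.5600] → [0.2932, -0.1126, 0.2270, 0.3584, 0.9336, 0.0000]
J3: z=[-0.5875, 0.2255, -0.7771] o=[-0.2250, 0.0864, 0.6418] → [-0.0512, 0.2811, 0.1203, -0.5875, 0.2255, -0.7771]
J4: z=[0.5170, -0.6341, -0.5749] o=[-0.6483, -0.4165, 0.8159] → [0.1756, -0.1665, 0.3415, 0.5170, -0.6341, -0.5749]
J5: z=[-0.3159, -0.7656, 0.5604] o=[-0.1961, -0.7002, 0.6832] → [-0.5122, -0.0602, -0.3710, -0.3159, -0.7656, 0.5604]
J6: z=[-0.0003, 0.5908, 0.8069] o=[-0.8223, -0.5322, 0.5599] → [-0.2059, 0.3319, -0.2431, -0.0003, 0.5908, 0.8069]
V = J·q̇ = [-0.2213, 0.0545, -0.3618, -0.6603, 0.7928, 1.3543]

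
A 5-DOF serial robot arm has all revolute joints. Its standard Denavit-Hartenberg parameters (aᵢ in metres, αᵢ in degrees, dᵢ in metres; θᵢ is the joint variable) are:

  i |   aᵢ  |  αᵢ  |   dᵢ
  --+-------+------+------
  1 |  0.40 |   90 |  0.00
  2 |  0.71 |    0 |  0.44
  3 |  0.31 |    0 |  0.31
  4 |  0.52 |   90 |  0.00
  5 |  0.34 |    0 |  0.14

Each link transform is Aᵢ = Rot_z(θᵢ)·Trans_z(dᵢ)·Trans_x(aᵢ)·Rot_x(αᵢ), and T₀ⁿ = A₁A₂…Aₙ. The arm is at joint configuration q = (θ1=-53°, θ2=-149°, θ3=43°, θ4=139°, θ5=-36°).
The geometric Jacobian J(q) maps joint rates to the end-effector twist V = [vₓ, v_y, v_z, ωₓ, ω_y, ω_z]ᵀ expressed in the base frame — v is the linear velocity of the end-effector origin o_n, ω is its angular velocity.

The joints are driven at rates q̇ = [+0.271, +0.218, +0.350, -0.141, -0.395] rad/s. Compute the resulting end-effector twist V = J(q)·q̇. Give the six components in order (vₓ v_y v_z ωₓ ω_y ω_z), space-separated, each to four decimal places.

o_n = [-0.1691, -0.6897, -0.3481]
J₁: ẑ×o_n = [0.6897, -0.1691, 0.0000], ω = ẑ
J2: z=[-0.7986, -0.6018, 0.0000] o=[0.2407, -0.3195, 0.0000] → [0.2095, -0.2780, 0.0490, -0.7986, -0.6018, 0.0000]
J3: z=[-0.7986, -0.6018, 0.0000] o=[-0.4769, -0.0982, -0.3657] → [-0.0106, 0.0141, 0.6576, -0.7986, -0.6018, 0.0000]
J4: z=[-0.7986, -0.6018, 0.0000] o=[-0.7759, -0.2165, -0.6637] → [-0.1899, 0.2521, 0.7430, -0.7986, -0.6018, 0.0000]
J5: z=[0.3278, -0.4350, -0.8387] o=[-0.5135, -0.5648, -0.3805] → [-0.1188, -0.2994, 0.1088, 0.3278, -0.4350, -0.8387]
V = J·q̇ = [0.3026, -0.0188, 0.0931, -0.4705, -0.0852, 0.6023]

0.3026 -0.0188 0.0931 -0.4705 -0.0852 0.6023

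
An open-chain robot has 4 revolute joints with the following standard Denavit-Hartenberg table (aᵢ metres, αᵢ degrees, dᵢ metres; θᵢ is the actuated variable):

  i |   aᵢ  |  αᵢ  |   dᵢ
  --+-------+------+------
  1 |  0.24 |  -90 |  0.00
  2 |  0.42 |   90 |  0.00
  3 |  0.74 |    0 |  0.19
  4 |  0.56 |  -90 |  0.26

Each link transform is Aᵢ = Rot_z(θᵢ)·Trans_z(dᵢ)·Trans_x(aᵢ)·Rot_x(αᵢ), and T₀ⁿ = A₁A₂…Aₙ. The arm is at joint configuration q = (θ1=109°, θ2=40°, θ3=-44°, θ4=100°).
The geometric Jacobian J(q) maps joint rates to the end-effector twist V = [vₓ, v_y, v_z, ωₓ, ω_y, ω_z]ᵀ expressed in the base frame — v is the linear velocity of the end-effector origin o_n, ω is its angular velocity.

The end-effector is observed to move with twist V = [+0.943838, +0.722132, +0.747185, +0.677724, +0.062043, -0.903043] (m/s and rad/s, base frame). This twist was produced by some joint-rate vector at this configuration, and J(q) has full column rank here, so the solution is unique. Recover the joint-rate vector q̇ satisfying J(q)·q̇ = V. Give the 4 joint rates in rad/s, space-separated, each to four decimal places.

o_n = [-0.4408, 1.4332, -0.4687]
J₁: ẑ×o_n = [-1.4332, -0.4408, 0.0000], ω = ẑ
J2: z=[-0.9455, -0.3256, 0.0000] o=[-0.0781, 0.2269, 0.0000] → [0.1526, -0.4432, -1.2587, -0.9455, -0.3256, 0.0000]
J3: z=[-0.2093, 0.6078, 0.7660] o=[-0.1829, 0.5311, -0.2700] → [-0.8118, -0.2392, -0.0320, -0.2093, 0.6078, 0.7660]
J4: z=[-0.2093, 0.6078, 0.7660] o=[0.1306, 1.1995, -0.4666] → [-0.1803, -0.4382, 0.2984, -0.2093, 0.6078, 0.7660]
q̇ = J⁺·V = [-0.7100, -0.6610, 0.0290, -0.2810]

-0.7100 -0.6610 0.0290 -0.2810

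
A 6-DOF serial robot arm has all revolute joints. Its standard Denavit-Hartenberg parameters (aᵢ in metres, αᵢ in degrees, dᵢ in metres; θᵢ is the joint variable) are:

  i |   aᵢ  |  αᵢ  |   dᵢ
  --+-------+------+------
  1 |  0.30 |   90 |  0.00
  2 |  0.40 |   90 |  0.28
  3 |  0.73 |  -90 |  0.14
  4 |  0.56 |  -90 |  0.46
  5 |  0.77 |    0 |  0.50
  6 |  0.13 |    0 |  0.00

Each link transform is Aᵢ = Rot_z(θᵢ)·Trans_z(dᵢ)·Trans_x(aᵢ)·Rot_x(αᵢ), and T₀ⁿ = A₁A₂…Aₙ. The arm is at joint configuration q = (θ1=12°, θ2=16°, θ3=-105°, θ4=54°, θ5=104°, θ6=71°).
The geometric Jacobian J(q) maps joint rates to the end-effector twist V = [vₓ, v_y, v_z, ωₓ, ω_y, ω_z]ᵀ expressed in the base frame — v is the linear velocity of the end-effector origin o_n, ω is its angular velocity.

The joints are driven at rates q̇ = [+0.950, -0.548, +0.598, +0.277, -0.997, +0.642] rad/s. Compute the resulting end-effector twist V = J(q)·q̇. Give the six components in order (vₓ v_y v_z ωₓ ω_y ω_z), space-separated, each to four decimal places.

-0.2642 0.6215 0.5497 0.2127 0.9624 0.2278

o_n = [0.1697, 0.1340, 0.3352]
J₁: ẑ×o_n = [-0.1340, 0.1697, 0.0000], ω = ẑ
J2: z=[0.2079, -0.9781, 0.0000] o=[0.2934, 0.0624, 0.0000] → [-0.3279, -0.0697, -0.1062, 0.2079, -0.9781, 0.0000]
J3: z=[0.2696, 0.0573, -0.9613] o=[0.7278, -0.1316, 0.1103] → [0.2682, 0.4758, 0.1036, 0.2696, 0.0573, -0.9613]
J4: z=[0.8544, 0.4462, 0.2662] o=[0.4413, 0.5284, -0.0764] → [0.2887, -0.4240, -0.2158, 0.8544, 0.4462, 0.2662]
J5: z=[0.2009, -0.7562, 0.6227] o=[0.5659, 1.0017, 0.4581] → [0.6333, -0.2221, -0.4740, 0.2009, -0.7562, 0.6227]
J6: z=[0.2009, -0.7562, 0.6227] o=[0.1173, 0.2010, 0.4335] → [0.1161, 0.0524, 0.0261, 0.2009, -0.7562, 0.6227]
V = J·q̇ = [-0.2642, 0.6215, 0.5497, 0.2127, 0.9624, 0.2278]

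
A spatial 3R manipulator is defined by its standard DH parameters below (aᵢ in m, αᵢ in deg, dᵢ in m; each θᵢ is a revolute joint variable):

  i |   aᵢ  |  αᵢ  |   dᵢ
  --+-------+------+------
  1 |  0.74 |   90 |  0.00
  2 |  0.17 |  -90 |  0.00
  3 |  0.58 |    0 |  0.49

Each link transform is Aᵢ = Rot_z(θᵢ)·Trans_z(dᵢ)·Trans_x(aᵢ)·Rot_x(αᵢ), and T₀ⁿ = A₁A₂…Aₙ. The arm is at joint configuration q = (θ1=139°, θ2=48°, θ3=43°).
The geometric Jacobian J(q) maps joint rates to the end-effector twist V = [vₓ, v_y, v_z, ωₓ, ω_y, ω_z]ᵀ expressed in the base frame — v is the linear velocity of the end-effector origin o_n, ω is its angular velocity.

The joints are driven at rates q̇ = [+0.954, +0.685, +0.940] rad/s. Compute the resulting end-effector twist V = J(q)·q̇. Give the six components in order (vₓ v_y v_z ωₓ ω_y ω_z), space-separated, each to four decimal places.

0.1247 -1.6144 -0.2534 0.9766 0.0587 1.5830

o_n = [-0.8432, 0.2089, 0.7694]
J₁: ẑ×o_n = [-0.2089, -0.8432, 0.0000], ω = ẑ
J2: z=[0.6561, 0.7547, 0.0000] o=[-0.5585, 0.4855, 0.0000] → [0.5807, -0.5048, 0.0334, 0.6561, 0.7547, 0.0000]
J3: z=[0.5609, -0.4875, 0.6691] o=[-0.6443, 0.5601, 0.1263] → [-0.0785, -0.4938, -0.2940, 0.5609, -0.4875, 0.6691]
V = J·q̇ = [0.1247, -1.6144, -0.2534, 0.9766, 0.0587, 1.5830]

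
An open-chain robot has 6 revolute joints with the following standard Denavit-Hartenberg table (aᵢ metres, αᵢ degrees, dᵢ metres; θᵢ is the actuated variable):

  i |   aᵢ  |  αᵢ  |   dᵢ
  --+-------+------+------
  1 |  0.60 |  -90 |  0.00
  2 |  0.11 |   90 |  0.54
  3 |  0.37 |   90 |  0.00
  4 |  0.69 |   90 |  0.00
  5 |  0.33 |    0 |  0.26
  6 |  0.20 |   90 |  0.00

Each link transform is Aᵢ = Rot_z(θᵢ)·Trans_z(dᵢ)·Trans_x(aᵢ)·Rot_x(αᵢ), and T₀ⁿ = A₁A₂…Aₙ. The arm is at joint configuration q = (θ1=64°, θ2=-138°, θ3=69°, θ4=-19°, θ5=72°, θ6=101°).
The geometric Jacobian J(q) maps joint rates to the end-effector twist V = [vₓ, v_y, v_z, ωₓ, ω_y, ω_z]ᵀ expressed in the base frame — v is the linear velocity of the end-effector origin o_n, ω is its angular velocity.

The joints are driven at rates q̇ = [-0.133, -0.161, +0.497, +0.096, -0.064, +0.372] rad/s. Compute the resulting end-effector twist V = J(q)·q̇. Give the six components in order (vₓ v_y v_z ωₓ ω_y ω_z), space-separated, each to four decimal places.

o_n = [-0.9324, 0.8463, 0.8141]
J₁: ẑ×o_n = [-0.8463, -0.9324, 0.0000], ω = ẑ
J2: z=[-0.8988, 0.4384, 0.0000] o=[0.2630, 0.5393, 0.0000] → [0.3569, 0.7318, 0.2481, -0.8988, 0.4384, 0.0000]
J3: z=[-0.2933, -0.6014, -0.7431] o=[-0.2582, 0.7025, 0.0736] → [-0.3385, 0.7183, -0.4477, -0.2933, -0.6014, -0.7431]
J4: z=[0.0180, -0.7807, 0.6247] o=[-0.6118, 0.7654, 0.1623] → [-0.5594, -0.2120, -0.2488, 0.0180, -0.7807, 0.6247]
J5: z=[0.5885, 0.5133, 0.6246] o=[-1.1695, 1.0113, 0.4857] → [0.2716, -0.0452, -0.2188, 0.5885, 0.5133, 0.6246]
J6: z=[0.5885, 0.5133, 0.6246] o=[-1.0933, 0.9361, 0.8920] → [0.0161, 0.1463, -0.1354, 0.5885, 0.5133, 0.6246]
V = J·q̇ = [-0.1782, 0.4001, -0.3227, 0.1819, -0.2863, -0.2500]

-0.1782 0.4001 -0.3227 0.1819 -0.2863 -0.2500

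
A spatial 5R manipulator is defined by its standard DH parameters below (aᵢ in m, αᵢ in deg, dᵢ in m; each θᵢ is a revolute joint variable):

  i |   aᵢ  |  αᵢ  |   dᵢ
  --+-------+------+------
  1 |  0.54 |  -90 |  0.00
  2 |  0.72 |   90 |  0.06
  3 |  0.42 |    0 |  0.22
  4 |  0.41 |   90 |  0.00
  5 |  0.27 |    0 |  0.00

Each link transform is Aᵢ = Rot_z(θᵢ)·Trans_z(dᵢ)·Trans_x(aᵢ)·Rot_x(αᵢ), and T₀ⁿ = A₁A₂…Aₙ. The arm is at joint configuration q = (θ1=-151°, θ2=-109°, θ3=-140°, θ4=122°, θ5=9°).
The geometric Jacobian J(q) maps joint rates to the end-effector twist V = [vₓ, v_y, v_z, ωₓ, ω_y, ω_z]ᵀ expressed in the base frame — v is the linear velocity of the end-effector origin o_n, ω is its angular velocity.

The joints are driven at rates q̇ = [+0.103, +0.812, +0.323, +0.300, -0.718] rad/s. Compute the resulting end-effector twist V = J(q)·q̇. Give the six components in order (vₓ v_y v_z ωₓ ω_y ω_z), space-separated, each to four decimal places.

-0.6278 -0.6713 0.7720 1.3031 -0.9868 0.1100

o_n = [-0.1619, 0.3894, 0.8997]
J₁: ẑ×o_n = [-0.3894, -0.1619, 0.0000], ω = ẑ
J2: z=[0.4848, -0.8746, 0.0000] o=[-0.4723, -0.2618, 0.0000] → [-0.7869, -0.4362, 0.5871, 0.4848, -0.8746, 0.0000]
J3: z=[0.8270, 0.4584, -0.3256] o=[-0.2382, -0.2006, 0.6808] → [0.2924, -0.2059, 0.4530, 0.8270, 0.4584, -0.3256]
J4: z=[0.8270, 0.4584, -0.3256] o=[-0.2788, 0.0856, 0.3049] → [0.3715, -0.5299, 0.1977, 0.8270, 0.4584, -0.3256]
J5: z=[-0.5491, 0.7830, -0.2922] o=[-0.2291, 0.2579, 0.6736] → [0.2154, 0.1045, -0.1248, -0.5491, 0.7830, -0.2922]
V = J·q̇ = [-0.6278, -0.6713, 0.7720, 1.3031, -0.9868, 0.1100]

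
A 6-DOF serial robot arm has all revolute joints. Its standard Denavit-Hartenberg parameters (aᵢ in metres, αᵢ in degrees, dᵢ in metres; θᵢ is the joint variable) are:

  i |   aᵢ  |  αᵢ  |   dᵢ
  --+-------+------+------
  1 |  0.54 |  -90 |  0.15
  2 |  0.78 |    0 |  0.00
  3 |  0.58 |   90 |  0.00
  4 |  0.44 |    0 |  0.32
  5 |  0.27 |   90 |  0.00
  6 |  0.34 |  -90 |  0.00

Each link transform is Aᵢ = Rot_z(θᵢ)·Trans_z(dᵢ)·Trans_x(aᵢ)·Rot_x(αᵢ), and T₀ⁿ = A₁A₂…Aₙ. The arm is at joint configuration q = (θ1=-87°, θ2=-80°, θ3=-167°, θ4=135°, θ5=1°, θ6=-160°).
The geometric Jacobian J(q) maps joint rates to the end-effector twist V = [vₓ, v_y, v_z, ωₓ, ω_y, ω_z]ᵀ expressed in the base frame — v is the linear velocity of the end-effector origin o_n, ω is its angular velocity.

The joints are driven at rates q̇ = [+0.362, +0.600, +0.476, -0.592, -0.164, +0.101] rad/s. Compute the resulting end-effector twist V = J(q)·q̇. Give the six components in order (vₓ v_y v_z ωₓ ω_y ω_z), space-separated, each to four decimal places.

o_n = [0.3153, -0.7285, 0.5583]
J₁: ẑ×o_n = [0.7285, 0.3153, -0.0000], ω = ẑ
J2: z=[0.9986, 0.0523, 0.0000] o=[0.0283, -0.5393, 0.1500] → [0.0214, -0.4077, -0.2040, 0.9986, 0.0523, 0.0000]
J3: z=[0.9986, 0.0523, 0.0000] o=[0.0354, -0.6745, 0.9182] → [-0.0188, 0.3594, -0.0686, 0.9986, 0.0523, 0.0000]
J4: z=[0.0482, -0.9192, -0.3907] o=[0.0235, -0.4482, 0.3843] → [-0.2695, -0.1224, 0.2547, 0.0482, -0.9192, -0.3907]
J5: z=[0.0482, -0.9192, -0.3907] o=[0.3560, -0.8475, 0.5456] → [0.0349, 0.0153, -0.0316, 0.0482, -0.9192, -0.3907]
J6: z=[0.7041, 0.3087, -0.6394] o=[0.5472, -0.9135, 0.7244] → [0.0670, 0.2653, 0.2018, 0.7041, 0.3087, -0.6394]
V = J·q̇ = [0.4282, 0.1373, -0.2803, 1.1092, 0.7824, 0.5928]

0.4282 0.1373 -0.2803 1.1092 0.7824 0.5928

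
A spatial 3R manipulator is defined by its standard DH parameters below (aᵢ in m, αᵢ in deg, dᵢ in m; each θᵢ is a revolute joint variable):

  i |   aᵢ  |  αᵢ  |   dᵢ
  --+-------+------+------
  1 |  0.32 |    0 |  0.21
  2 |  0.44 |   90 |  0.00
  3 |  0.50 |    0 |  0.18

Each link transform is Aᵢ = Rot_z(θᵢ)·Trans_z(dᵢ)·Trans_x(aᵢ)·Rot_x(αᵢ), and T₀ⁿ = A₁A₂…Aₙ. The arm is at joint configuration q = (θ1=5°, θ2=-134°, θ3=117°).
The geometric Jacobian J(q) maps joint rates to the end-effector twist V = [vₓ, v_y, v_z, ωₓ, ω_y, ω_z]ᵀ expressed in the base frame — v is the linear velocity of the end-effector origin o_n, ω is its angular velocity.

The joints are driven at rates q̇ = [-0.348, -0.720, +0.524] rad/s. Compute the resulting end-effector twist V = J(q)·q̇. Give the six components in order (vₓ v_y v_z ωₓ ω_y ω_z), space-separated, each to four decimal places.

o_n = [0.0448, -0.0244, 0.6555]
J₁: ẑ×o_n = [0.0244, 0.0448, -0.0000], ω = ẑ
J2: z=[0.0000, 0.0000, 1.0000] o=[0.3188, 0.0279, 0.2100] → [0.0523, -0.2739, 0.0000, 0.0000, 0.0000, 1.0000]
J3: z=[-0.7771, 0.6293, 0.0000] o=[0.0419, -0.3141, 0.2100] → [0.2804, 0.3462, -0.2270, -0.7771, 0.6293, 0.0000]
V = J·q̇ = [0.1008, 0.3630, -0.1189, -0.4072, 0.3298, -1.0680]

0.1008 0.3630 -0.1189 -0.4072 0.3298 -1.0680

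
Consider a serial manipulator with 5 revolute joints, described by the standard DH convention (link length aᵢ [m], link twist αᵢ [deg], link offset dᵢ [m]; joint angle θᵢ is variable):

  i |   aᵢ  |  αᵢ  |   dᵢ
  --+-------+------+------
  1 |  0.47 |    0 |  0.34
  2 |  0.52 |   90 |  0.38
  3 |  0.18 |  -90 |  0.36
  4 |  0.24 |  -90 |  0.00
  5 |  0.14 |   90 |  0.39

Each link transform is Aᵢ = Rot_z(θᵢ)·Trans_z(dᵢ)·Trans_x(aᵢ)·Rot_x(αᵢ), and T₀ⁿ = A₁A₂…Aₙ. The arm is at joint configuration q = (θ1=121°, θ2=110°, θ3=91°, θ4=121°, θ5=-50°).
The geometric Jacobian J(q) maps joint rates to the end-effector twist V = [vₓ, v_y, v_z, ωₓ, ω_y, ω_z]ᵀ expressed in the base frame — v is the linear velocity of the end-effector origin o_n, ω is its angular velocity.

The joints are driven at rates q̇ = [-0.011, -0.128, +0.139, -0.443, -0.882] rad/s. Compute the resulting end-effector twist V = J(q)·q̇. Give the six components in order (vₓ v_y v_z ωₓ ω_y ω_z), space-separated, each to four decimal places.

0.1165 0.0073 0.0695 -0.0254 -0.5324 0.6246

o_n = [-0.7214, 0.2526, 0.3939]
J₁: ẑ×o_n = [-0.2526, -0.7214, 0.0000], ω = ẑ
J2: z=[0.0000, 0.0000, 1.0000] o=[-0.2421, 0.4029, 0.3400] → [0.1502, -0.4794, 0.0000, 0.0000, 0.0000, 1.0000]
J3: z=[-0.7771, 0.6293, 0.0000] o=[-0.5693, -0.0012, 0.7200] → [-0.2052, -0.2534, -0.1016, -0.7771, 0.6293, 0.0000]
J4: z=[0.6292, 0.7770, -0.0175] o=[-0.8471, 0.2277, 0.9000] → [-0.3928, 0.3162, -0.0820, 0.6292, 0.7770, -0.0175]
J5: z=[-0.4097, 0.3125, -0.8570] o=[-0.6886, 0.0966, 0.7764] → [0.0142, -0.1285, -0.0537, -0.4097, 0.3125, -0.8570]
V = J·q̇ = [0.1165, 0.0073, 0.0695, -0.0254, -0.5324, 0.6246]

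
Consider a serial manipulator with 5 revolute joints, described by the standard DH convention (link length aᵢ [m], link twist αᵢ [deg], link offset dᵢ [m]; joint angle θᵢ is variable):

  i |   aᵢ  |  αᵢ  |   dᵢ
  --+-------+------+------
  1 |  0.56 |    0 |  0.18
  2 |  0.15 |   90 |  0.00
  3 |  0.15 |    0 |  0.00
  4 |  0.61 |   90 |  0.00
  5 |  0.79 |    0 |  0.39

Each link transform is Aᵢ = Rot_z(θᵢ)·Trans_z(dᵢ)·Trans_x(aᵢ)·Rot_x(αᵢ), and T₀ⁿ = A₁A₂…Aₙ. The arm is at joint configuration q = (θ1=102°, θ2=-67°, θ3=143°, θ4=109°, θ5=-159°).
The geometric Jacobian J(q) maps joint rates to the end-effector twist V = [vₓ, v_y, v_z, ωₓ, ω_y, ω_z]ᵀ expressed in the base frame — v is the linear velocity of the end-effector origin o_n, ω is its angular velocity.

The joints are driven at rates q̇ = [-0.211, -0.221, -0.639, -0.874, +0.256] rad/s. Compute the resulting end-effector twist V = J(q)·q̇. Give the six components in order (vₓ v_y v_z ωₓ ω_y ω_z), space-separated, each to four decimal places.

0.3614 0.5861 0.5092 -1.0673 1.0997 -0.3529

o_n = [-0.5256, 0.6069, 0.5121]
J₁: ẑ×o_n = [-0.6069, -0.5256, 0.0000], ω = ẑ
J2: z=[0.0000, 0.0000, 1.0000] o=[-0.1164, 0.5478, 0.1800] → [-0.0591, -0.4092, 0.0000, 0.0000, 0.0000, 1.0000]
J3: z=[0.5736, -0.8192, 0.0000] o=[0.0064, 0.6338, 0.1800] → [-0.2720, -0.1905, -0.4513, 0.5736, -0.8192, 0.0000]
J4: z=[0.5736, -0.8192, 0.0000] o=[-0.0917, 0.5651, 0.2703] → [-0.1981, -0.1387, -0.3315, 0.5736, -0.8192, 0.0000]
J5: z=[-0.7791, -0.5455, 0.3090] o=[-0.2461, 0.4570, -0.3099] → [-0.4947, 0.5540, -0.2693, -0.7791, -0.5455, 0.3090]
V = J·q̇ = [0.3614, 0.5861, 0.5092, -1.0673, 1.0997, -0.3529]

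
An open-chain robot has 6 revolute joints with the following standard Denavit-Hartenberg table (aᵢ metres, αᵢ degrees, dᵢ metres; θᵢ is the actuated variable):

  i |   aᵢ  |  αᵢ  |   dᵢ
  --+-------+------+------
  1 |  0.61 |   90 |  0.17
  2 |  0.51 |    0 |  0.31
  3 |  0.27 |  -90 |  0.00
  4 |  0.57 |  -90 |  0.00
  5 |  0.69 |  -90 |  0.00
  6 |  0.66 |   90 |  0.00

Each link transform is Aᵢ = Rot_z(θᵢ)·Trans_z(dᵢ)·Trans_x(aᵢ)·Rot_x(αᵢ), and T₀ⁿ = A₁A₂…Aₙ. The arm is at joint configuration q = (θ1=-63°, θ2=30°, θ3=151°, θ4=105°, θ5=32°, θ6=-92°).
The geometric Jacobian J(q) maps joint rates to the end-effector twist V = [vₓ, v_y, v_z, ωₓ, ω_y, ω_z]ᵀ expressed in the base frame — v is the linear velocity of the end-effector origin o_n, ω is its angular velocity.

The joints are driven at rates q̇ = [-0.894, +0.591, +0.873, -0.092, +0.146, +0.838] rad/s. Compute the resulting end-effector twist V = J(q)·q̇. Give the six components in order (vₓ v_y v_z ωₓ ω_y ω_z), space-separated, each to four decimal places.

o_n = [1.3238, -1.2407, 0.7899]
J₁: ẑ×o_n = [1.2407, 1.3238, -0.0000], ω = ẑ
J2: z=[-0.8910, -0.4540, 0.0000] o=[0.2769, -0.5435, 0.1700] → [-0.2814, 0.5524, 1.0964, -0.8910, -0.4540, 0.0000]
J3: z=[-0.8910, -0.4540, 0.0000] o=[0.2012, -1.0778, 0.4250] → [-0.1657, 0.3251, 0.6548, -0.8910, -0.4540, 0.0000]
J4: z=[0.0079, -0.0156, -0.9998] o=[0.0787, -0.8372, 0.4203] → [-0.4091, -1.2478, 0.0162, 0.0079, -0.0156, -0.9998]
J5: z=[0.2078, -0.9780, 0.0169] o=[0.6362, -0.7187, 0.4229] → [-0.3502, -0.0647, 0.5639, 0.2078, -0.9780, 0.0169]
J6: z=[-0.5250, -0.0970, 0.8455] o=[1.2057, -0.5914, 0.7911] → [0.5492, 0.0992, 0.3524, -0.5250, -0.0970, 0.8455]
V = J·q̇ = [-0.9734, -0.3846, 1.5958, -1.7148, -0.8873, -0.0910]

-0.9734 -0.3846 1.5958 -1.7148 -0.8873 -0.0910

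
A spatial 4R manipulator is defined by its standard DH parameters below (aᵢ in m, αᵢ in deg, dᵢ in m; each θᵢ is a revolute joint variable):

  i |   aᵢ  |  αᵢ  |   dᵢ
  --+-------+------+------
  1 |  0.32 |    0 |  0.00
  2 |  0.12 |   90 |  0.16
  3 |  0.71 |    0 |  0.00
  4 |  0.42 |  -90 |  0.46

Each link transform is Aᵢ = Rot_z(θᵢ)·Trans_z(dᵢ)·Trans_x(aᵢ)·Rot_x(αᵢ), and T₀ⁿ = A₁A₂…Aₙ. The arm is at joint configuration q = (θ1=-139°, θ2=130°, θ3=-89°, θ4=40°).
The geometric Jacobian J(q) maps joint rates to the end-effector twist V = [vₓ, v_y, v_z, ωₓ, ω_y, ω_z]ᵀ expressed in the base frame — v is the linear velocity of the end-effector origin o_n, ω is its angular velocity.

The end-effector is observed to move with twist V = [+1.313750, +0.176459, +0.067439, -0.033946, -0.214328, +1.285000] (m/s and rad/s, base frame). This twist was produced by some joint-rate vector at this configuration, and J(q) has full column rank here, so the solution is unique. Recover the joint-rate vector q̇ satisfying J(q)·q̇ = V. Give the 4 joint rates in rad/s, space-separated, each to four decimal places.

0.7020 0.5830 0.6170 -0.4000

o_n = [0.0894, -0.7281, -0.8669]
J₁: ẑ×o_n = [0.7281, 0.0894, -0.0000], ω = ẑ
J2: z=[0.0000, 0.0000, 1.0000] o=[-0.2415, -0.2099, 0.0000] → [0.5182, 0.3310, -0.0000, 0.0000, 0.0000, 1.0000]
J3: z=[-0.1564, -0.9877, 0.0000] o=[-0.1230, -0.2287, 0.1600] → [1.0142, -0.1606, 0.2879, -0.1564, -0.9877, 0.0000]
J4: z=[-0.1564, -0.9877, 0.0000] o=[-0.1107, -0.2306, -0.5499] → [0.3131, -0.0496, 0.2755, -0.1564, -0.9877, 0.0000]
q̇ = J⁺·V = [0.7020, 0.5830, 0.6170, -0.4000]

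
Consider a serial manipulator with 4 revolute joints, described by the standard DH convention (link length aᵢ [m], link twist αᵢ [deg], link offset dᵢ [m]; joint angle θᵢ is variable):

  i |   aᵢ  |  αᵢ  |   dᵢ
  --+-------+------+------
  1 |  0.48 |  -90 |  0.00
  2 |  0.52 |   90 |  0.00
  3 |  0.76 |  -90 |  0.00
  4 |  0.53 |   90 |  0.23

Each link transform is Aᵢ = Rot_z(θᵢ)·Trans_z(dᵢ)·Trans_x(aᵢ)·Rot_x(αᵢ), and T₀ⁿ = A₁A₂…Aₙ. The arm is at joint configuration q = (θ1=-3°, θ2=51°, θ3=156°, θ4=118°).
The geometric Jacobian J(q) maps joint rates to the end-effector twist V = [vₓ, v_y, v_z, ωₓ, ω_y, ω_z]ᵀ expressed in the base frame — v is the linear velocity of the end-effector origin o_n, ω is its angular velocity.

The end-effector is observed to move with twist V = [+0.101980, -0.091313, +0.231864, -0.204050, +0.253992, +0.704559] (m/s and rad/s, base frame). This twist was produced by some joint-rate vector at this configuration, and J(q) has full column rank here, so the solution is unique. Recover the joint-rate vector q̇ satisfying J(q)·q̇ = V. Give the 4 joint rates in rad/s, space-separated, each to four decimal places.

o_n = [0.0906, -0.0069, -0.2630]
J₁: ẑ×o_n = [0.0069, 0.0906, -0.0000], ω = ẑ
J2: z=[0.0523, 0.9986, 0.0000] o=[0.4793, -0.0251, 0.0000] → [-0.2626, 0.0138, 0.3892, 0.0523, 0.9986, 0.0000]
J3: z=[0.7761, -0.0407, 0.6293] o=[0.8061, -0.0422, -0.4041] → [-0.0280, -0.5598, -0.0017, 0.7761, -0.0407, 0.6293]
J4: z=[-0.3034, -0.8989, 0.3161] o=[0.3860, 0.2893, 0.1355] → [0.4518, -0.2143, -0.1756, -0.3034, -0.8989, 0.3161]
q̇ = J⁺·V = [0.4810, 0.9400, -0.0280, 0.7630]

0.4810 0.9400 -0.0280 0.7630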